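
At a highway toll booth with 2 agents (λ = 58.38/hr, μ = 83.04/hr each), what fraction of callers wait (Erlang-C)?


a = λ/μ = 0.7030; ρ = a/2 = 0.3515
P₀ = 0.479818 (from M/M/c formula)
C(c,a) = [a^c/(c!(1−ρ))]·P₀ = [0.49426/(2·0.6485)]·0.479818
= 0.38109·0.479818 = 0.182853

Final: 0.182853


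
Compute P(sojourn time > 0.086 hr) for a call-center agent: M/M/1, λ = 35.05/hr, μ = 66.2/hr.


W ~ Exponential(μ−λ) for M/M/1.
μ − λ = 66.2 − 35.05 = 31.1500
P(W > t) = e^{−(μ−λ)t} = e^{−2.6789} = 0.068639

Final: 0.068639


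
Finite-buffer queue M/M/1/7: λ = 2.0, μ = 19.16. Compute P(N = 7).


ρ = λ/μ = 2.0/19.16 = 0.1044
P_K = (1−ρ)ρ^K/(1−ρ^(K+1)) = (0.8956·0.0000001350)/(1 − 0.00000001410)
= 0.0000001209/1.000000 = 0.0000001209

Final: 0.0000001209


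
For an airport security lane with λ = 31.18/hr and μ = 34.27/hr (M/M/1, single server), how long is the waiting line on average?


ρ = 31.18/34.27 = 0.9098
Lq = ρ²/(1−ρ) = 0.8278/0.09017 = 9.1808

Final: 9.1808


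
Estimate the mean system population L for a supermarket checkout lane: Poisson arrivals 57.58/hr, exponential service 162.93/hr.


ρ = λ/μ = 57.58/162.93 = 0.3534
L = ρ/(1−ρ) = 0.3534/(1 − 0.3534) = 0.3534/0.6466 = 0.5466

Final: 0.5466


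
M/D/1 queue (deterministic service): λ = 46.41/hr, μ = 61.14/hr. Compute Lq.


ρ = 46.41/61.14 = 0.7591
M/D/1: Lq = ρ²/(2(1−ρ)) = 0.5762/(2·0.2409) = 1.19582

Final: 1.19582


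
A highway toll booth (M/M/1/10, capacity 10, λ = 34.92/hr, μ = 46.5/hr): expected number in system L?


ρ = 34.92/46.5 = 0.7510
L = ρ[1 − (K+1)ρ^K + Kρ^(K+1)] / [(1−ρ)(1−ρ^(K+1))]
Numerator: 0.7510·(1 − 11·0.057044 + 10·0.042838) = 0.601448
Denominator: (0.2490)·(0.957162) = 0.238364
L = 0.601448/0.238364 = 2.5232

Final: 2.5232


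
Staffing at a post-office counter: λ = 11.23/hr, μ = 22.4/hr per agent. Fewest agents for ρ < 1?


Stability requires cμ > λ ⇔ c > λ/μ.
λ/μ = 11.23/22.4 = 0.5013
Minimum integer c = ⌊0.5013⌋ + 1 = 1
Check: 1·22.4 = 22.40 > 11.23, while 0·22.4 = 0.00 ≤ 11.23

Final: 1 servers


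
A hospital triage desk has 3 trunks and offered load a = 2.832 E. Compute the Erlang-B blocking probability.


B(c,a) = (a^c/c!) / Σ_{k=0}^{c} a^k/k!
a^3/3! = 3.785546
Σ terms (k=0..3): 1.00000 + 2.83200 + 4.01011 + 3.78555 = 11.627658
B = 3.785546/11.627658 = 0.325564

Final: 0.325564


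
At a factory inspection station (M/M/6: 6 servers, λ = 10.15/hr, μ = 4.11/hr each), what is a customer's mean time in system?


a = 2.4696; ρ = 0.4116; P₀ = 0.084174
Lq = P₀·a^c·ρ/(c!(1−ρ)²) = 0.03153
Wq = Lq/λ = 0.03153/10.15 = 0.003106 hr
W = Wq + 1/μ = 0.003106 + 0.24331 = 0.24642 hr

Final: 0.24642 hr


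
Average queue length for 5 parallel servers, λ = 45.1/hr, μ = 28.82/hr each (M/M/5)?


a = λ/μ = 1.5649; ρ = a/5 = 0.3130
P₀ = 0.208693
Lq = P₀·a^c·ρ / (c!·(1−ρ)²) = 0.208693·9.38454·0.3130/(120·0.47200)
= 0.01082

Final: 0.01082


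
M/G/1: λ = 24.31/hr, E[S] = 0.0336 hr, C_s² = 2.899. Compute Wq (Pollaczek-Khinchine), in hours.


ρ = λ·E[S] = 24.31·0.0336 = 0.8168
E[S²] = E[S]²(1+C_s²) = 0.0336²·(1+2.899) = 0.004402
Wq = λ·E[S²]/(2(1−ρ)) = 24.31·0.004402/(2·0.1832) = 0.29208 hr

Final: 0.29208 hr


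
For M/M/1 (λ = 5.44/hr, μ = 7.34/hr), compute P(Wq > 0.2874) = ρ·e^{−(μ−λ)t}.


ρ = 5.44/7.34 = 0.7411
P(Wq > t) = ρ·e^{−(μ−λ)t} = 0.7411·e^{−0.5461}
= 0.7411·0.579227 = 0.429291

Final: 0.429291


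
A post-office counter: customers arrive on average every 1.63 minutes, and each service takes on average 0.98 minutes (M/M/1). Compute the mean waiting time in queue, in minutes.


λ = 60/1.63 = 36.8098 /hr
μ = 60/0.98 = 61.2245 /hr
ρ = λ/μ = 36.8098/61.2245 = 0.6012
Wq = ρ/(μ−λ) = 0.6012/(61.2245−36.8098) = 0.02463 hr
In minutes: 0.02463·60 = 1.478 min

Final: 1.478 min


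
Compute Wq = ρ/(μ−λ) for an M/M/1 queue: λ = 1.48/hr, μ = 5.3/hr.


ρ = 1.48/5.3 = 0.2792
Wq = ρ/(μ−λ) = 0.2792/(5.3 − 1.48) = 0.2792/3.82 = 0.07310 hr

Final: 0.07310 hr


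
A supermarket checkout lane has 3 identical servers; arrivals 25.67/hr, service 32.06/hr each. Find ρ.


ρ = λ/(cμ) = 25.67/(3·32.06) = 25.67/96.18 = 0.2669

Final: 0.2669


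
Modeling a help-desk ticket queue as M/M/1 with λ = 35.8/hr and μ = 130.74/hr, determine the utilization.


ρ = λ/μ = 35.8/130.74 = 0.2738

Final: 0.2738


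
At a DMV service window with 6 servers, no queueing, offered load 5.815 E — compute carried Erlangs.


B(6,5.815) = 0.251822 (Erlang-B)
Carried load = a(1 − B) = 5.815·(1 − 0.251822) = 5.815·0.748178 = 4.3507 E

Final: 4.3507 Erlangs


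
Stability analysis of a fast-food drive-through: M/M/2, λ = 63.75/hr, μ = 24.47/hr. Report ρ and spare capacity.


Total capacity cμ = 2·24.47 = 48.94/hr
ρ = λ/(cμ) = 63.75/48.94 = 1.3026
Stable ⇔ ρ < 1: NO
Spare capacity = cμ − λ = 48.94 − 63.75 = -14.81/hr

Final: ρ = 1.3026; unstable; margin = -14.81/hr


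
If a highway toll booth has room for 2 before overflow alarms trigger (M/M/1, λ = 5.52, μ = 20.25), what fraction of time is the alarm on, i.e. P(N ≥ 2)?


ρ = 5.52/20.25 = 0.2726
P(N ≥ n) = ρ^n = 0.2726^2 = 0.074307

Final: 0.074307


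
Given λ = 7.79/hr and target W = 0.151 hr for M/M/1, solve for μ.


W = 1/(μ−λ) ⇒ μ − λ = 1/W = 1/0.151 = 6.6225
μ = λ + 1/W = 7.79 + 6.6225 = 14.4125 per hr

Final: 14.4125 /hr


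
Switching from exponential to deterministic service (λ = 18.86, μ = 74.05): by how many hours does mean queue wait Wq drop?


ρ = 18.86/74.05 = 0.2547
Wq(M/M/1) = ρ/(μ−λ) = 0.2547/55.19 = 0.004615 hr
Wq(M/D/1) = ρ/(2(μ−λ)) = 0.002307 hr
Savings = 0.004615 − 0.002307 = 0.002307 hr

Final: 0.002307 hr


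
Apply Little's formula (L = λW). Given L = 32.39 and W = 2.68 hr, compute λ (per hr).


λ = L/W = 32.39/2.68 = 12.0858 /hr

Final: 12.0858 /hr


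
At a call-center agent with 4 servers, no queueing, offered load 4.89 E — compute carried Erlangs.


B(4,4.89) = 0.389551 (Erlang-B)
Carried load = a(1 − B) = 4.89·(1 − 0.389551) = 4.89·0.610449 = 2.9851 E

Final: 2.9851 Erlangs


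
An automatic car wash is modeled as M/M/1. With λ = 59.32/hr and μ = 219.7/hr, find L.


ρ = λ/μ = 59.32/219.7 = 0.2700
L = ρ/(1−ρ) = 0.2700/(1 − 0.2700) = 0.2700/0.7300 = 0.3699

Final: 0.3699


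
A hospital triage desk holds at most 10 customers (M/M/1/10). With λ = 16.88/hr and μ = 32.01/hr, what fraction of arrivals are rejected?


ρ = λ/μ = 16.88/32.01 = 0.5273
P_K = (1−ρ)ρ^K/(1−ρ^(K+1)) = (0.4727·0.001663)/(1 − 0.0008769)
= 0.0007860/0.999123 = 0.0007867

Final: 0.0007867


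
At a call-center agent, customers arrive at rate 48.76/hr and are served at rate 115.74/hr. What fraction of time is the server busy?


ρ = λ/μ = 48.76/115.74 = 0.4213

Final: 0.4213


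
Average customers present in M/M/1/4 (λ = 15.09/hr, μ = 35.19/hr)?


ρ = 15.09/35.19 = 0.4288
L = ρ[1 − (K+1)ρ^K + Kρ^(K+1)] / [(1−ρ)(1−ρ^(K+1))]
Numerator: 0.4288·(1 − 5·0.033813 + 4·0.014499) = 0.381188
Denominator: (0.5712)·(0.985501) = 0.562903
L = 0.381188/0.562903 = 0.6772

Final: 0.6772


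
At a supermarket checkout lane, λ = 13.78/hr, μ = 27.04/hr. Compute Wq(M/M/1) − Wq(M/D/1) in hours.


ρ = 13.78/27.04 = 0.5096
Wq(M/M/1) = ρ/(μ−λ) = 0.5096/13.26 = 0.03843 hr
Wq(M/D/1) = ρ/(2(μ−λ)) = 0.01922 hr
Savings = 0.03843 − 0.01922 = 0.01922 hr

Final: 0.01922 hr


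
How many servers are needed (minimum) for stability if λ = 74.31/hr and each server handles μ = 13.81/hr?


Stability requires cμ > λ ⇔ c > λ/μ.
λ/μ = 74.31/13.81 = 5.3809
Minimum integer c = ⌊5.3809⌋ + 1 = 6
Check: 6·13.81 = 82.86 > 74.31, while 5·13.81 = 69.05 ≤ 74.31

Final: 6 servers


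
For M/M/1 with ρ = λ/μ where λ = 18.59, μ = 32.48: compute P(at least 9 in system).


ρ = 18.59/32.48 = 0.5724
P(N ≥ n) = ρ^n = 0.5724^9 = 0.006591

Final: 0.006591


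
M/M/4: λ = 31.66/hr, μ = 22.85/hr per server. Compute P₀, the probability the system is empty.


a = λ/μ = 31.66/22.85 = 1.3856; ρ = a/c = 0.3464
Σ_{k=0}^{3} a^k/k! (terms k=0..3) = 1.00000 + 1.38556 + 0.95989 + 0.44333 = 3.78877
Tail: a^4/(4!(1−ρ)) = 3.68552/(24·0.6536) = 0.23495
P₀ = 1/(3.78877 + 0.23495) = 1/4.02372 = 0.248527

Final: 0.248527


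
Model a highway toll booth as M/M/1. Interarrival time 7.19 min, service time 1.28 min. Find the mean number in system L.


λ = 60/7.19 = 8.3449 /hr
μ = 60/1.28 = 46.8750 /hr
ρ = λ/μ = 8.3449/46.8750 = 0.1780
L = ρ/(1−ρ) = 0.1780/0.8220 = 0.2166

Final: 0.2166


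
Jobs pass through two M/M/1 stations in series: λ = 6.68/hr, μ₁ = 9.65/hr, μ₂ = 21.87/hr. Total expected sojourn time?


Each node sees arrival rate λ = 6.68/hr (tandem ⇒ throughput preserved).
W₁ = 1/(μ₁−λ) = 1/(9.65−6.68) = 0.33670 hr
W₂ = 1/(μ₂−λ) = 1/(21.87−6.68) = 0.06583 hr
W_total = W₁ + W₂ = 0.33670 + 0.06583 = 0.40253 hr

Final: 0.40253 hr


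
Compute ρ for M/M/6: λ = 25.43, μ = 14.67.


ρ = λ/(cμ) = 25.43/(6·14.67) = 25.43/88.02 = 0.2889

Final: 0.2889


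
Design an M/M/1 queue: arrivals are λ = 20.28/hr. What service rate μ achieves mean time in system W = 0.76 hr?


W = 1/(μ−λ) ⇒ μ − λ = 1/W = 1/0.76 = 1.3158
μ = λ + 1/W = 20.28 + 1.3158 = 21.5958 per hr

Final: 21.5958 /hr


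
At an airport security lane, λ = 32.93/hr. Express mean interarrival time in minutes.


Mean interarrival time = 1/λ = 1/32.93 hour = 0.03037 hour
In minutes: 0.03037 × 60 = 1.8220 min

Final: 1.8220 min


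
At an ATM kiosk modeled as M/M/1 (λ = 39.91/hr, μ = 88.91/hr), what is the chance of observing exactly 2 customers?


ρ = 39.91/88.91 = 0.4489
P_n = (1−ρ)·ρ^n = (1 − 0.4489)·0.4489^2 = 0.5511·0.201494 = 0.111047

Final: 0.111047


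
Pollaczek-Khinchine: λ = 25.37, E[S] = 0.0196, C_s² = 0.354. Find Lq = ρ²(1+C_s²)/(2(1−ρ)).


ρ = λ·E[S] = 25.37·0.0196 = 0.4973
Lq = ρ²(1+C_s²)/(2(1−ρ)) = 0.2473·(1+0.354)/(2·0.5027)
= 0.2473·1.3540/1.0055 = 0.33296

Final: 0.33296


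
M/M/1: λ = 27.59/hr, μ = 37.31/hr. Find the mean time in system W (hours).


W = 1/(μ−λ) = 1/(37.31 − 27.59) = 1/9.72 = 0.1029 hr

Final: 0.1029 hr


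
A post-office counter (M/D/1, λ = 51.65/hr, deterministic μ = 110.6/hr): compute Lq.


ρ = 51.65/110.6 = 0.4670
M/D/1: Lq = ρ²/(2(1−ρ)) = 0.2181/(2·0.5330) = 0.20458

Final: 0.20458


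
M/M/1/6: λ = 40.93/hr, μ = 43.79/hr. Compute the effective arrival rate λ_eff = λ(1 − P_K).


ρ = 0.9347; P_K = (1−ρ)ρ^6/(1−ρ^7) = 0.115597
λ_eff = λ(1 − P_K) = 40.93·(1 − 0.115597) = 40.93·0.884403 = 36.1986 /hr

Final: 36.1986 /hr


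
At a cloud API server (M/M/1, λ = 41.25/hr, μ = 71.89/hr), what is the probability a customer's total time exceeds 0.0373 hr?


W ~ Exponential(μ−λ) for M/M/1.
μ − λ = 71.89 − 41.25 = 30.6400
P(W > t) = e^{−(μ−λ)t} = e^{−1.1429} = 0.318902

Final: 0.318902


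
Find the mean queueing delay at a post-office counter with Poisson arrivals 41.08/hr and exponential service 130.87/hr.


ρ = 41.08/130.87 = 0.3139
Wq = ρ/(μ−λ) = 0.3139/(130.87 − 41.08) = 0.3139/89.79 = 0.003496 hr

Final: 0.003496 hr


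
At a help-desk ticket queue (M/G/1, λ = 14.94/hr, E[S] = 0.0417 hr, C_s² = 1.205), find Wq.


ρ = λ·E[S] = 14.94·0.0417 = 0.6230
E[S²] = E[S]²(1+C_s²) = 0.0417²·(1+1.205) = 0.003834
Wq = λ·E[S²]/(2(1−ρ)) = 14.94·0.003834/(2·0.3770) = 0.07597 hr

Final: 0.07597 hr


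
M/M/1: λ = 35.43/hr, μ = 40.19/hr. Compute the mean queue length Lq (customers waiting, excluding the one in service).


ρ = 35.43/40.19 = 0.8816
Lq = ρ²/(1−ρ) = 0.7772/0.1184 = 6.5617

Final: 6.5617


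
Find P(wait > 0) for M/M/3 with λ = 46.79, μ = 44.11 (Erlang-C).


a = λ/μ = 1.0608; ρ = a/3 = 0.3536
P₀ = 0.341169 (from M/M/c formula)
C(c,a) = [a^c/(c!(1−ρ))]·P₀ = [1.19357/(6·0.6464)]·0.341169
= 0.30774·0.341169 = 0.104992

Final: 0.104992


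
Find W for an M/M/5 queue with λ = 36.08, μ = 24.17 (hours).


a = 1.4928; ρ = 0.2986; P₀ = 0.224403
Lq = P₀·a^c·ρ/(c!(1−ρ)²) = 0.008411
Wq = Lq/λ = 0.008411/36.08 = 0.0002331 hr
W = Wq + 1/μ = 0.0002331 + 0.04137 = 0.04161 hr

Final: 0.04161 hr


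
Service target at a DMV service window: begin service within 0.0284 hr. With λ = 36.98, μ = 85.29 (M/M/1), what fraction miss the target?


ρ = 36.98/85.29 = 0.4336
P(Wq > t) = ρ·e^{−(μ−λ)t} = 0.4336·e^{−1.3720}
= 0.4336·0.253598 = 0.109955

Final: 0.109955


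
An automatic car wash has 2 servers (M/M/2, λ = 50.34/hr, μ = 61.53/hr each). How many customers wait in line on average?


a = λ/μ = 0.8181; ρ = a/2 = 0.4091
P₀ = 0.419377
Lq = P₀·a^c·ρ / (c!·(1−ρ)²) = 0.419377·0.66935·0.4091/(2·0.34920)
= 0.16442

Final: 0.16442


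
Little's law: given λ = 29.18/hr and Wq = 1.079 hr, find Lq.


Lq = λWq = 29.18·1.079 = 31.4852

Final: 31.4852


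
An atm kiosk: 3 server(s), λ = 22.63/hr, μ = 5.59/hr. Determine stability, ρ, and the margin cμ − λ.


Total capacity cμ = 3·5.59 = 16.77/hr
ρ = λ/(cμ) = 22.63/16.77 = 1.3494
Stable ⇔ ρ < 1: NO
Spare capacity = cμ − λ = 16.77 − 22.63 = -5.86/hr

Final: ρ = 1.3494; unstable; margin = -5.86/hr


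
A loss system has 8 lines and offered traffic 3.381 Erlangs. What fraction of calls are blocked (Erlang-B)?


B(c,a) = (a^c/c!) / Σ_{k=0}^{c} a^k/k!
a^8/8! = 0.423488
Σ terms (k=0..8): 1.00000 + 3.38100 + 5.71558 + 6.44146 + 5.44464 + 3.68167 + 2.07462 + 1.00204 + 0.42349 = 29.164500
B = 0.423488/29.164500 = 0.014521

Final: 0.014521


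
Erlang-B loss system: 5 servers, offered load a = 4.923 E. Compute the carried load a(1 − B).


B(5,4.923) = 0.278588 (Erlang-B)
Carried load = a(1 − B) = 4.923·(1 − 0.278588) = 4.923·0.721412 = 3.5515 E

Final: 3.5515 Erlangs


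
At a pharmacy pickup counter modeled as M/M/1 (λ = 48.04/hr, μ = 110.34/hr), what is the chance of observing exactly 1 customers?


ρ = 48.04/110.34 = 0.4354
P_n = (1−ρ)·ρ^n = (1 − 0.4354)·0.4354^1 = 0.5646·0.435382 = 0.245824

Final: 0.245824


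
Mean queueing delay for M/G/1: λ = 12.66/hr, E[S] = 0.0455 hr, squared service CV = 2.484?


ρ = λ·E[S] = 12.66·0.0455 = 0.5760
E[S²] = E[S]²(1+C_s²) = 0.0455²·(1+2.484) = 0.007213
Wq = λ·E[S²]/(2(1−ρ)) = 12.66·0.007213/(2·0.4240) = 0.10769 hr

Final: 0.10769 hr


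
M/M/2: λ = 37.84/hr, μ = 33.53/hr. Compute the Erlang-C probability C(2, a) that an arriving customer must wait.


a = λ/μ = 1.1285; ρ = a/2 = 0.5643
P₀ = 0.278551 (from M/M/c formula)
C(c,a) = [a^c/(c!(1−ρ))]·P₀ = [1.27361/(2·0.4357)]·0.278551
= 1.46147·0.278551 = 0.407093

Final: 0.407093


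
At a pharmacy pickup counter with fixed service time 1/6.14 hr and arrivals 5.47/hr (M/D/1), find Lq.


ρ = 5.47/6.14 = 0.8909
M/D/1: Lq = ρ²/(2(1−ρ)) = 0.7937/(2·0.1091) = 3.63665

Final: 3.63665


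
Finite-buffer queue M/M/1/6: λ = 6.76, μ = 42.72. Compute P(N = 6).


ρ = λ/μ = 6.76/42.72 = 0.1582
P_K = (1−ρ)ρ^K/(1−ρ^(K+1)) = (0.8418·0.00001570)/(1 − 0.000002484)
= 0.00001322/0.999998 = 0.00001322

Final: 0.00001322


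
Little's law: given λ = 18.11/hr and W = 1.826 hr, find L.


L = λW = 18.11·1.826 = 33.0689

Final: 33.0689


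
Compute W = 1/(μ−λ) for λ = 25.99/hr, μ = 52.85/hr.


W = 1/(μ−λ) = 1/(52.85 − 25.99) = 1/26.86 = 0.03723 hr

Final: 0.03723 hr


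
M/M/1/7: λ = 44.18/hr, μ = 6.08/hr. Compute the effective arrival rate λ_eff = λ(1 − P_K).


ρ = 7.2664; P_K = (1−ρ)ρ^7/(1−ρ^8) = 0.862381
λ_eff = λ(1 − P_K) = 44.18·(1 − 0.862381) = 44.18·0.137619 = 6.0800 /hr

Final: 6.0800 /hr


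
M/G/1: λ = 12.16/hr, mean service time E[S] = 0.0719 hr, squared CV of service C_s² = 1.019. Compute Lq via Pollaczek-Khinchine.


ρ = λ·E[S] = 12.16·0.0719 = 0.8743
Lq = ρ²(1+C_s²)/(2(1−ρ)) = 0.7644·(1+1.019)/(2·0.1257)
= 0.7644·2.0190/0.2514 = 6.13917

Final: 6.13917


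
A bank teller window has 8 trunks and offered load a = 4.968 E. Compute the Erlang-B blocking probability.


B(c,a) = (a^c/c!) / Σ_{k=0}^{c} a^k/k!
a^8/8! = 9.203058
Σ terms (k=0..8): 1.00000 + 4.96800 + 12.34051 + 20.43589 + 25.38137 + 25.21893 + 20.88128 + 14.81974 + 9.20306 = 134.248778
B = 9.203058/134.248778 = 0.068552

Final: 0.068552


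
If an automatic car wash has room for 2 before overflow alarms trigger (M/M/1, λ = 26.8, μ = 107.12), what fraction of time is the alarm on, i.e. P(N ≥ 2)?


ρ = 26.8/107.12 = 0.2502
P(N ≥ n) = ρ^n = 0.2502^2 = 0.062593

Final: 0.062593


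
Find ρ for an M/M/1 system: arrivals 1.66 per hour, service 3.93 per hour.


ρ = λ/μ = 1.66/3.93 = 0.4224

Final: 0.4224


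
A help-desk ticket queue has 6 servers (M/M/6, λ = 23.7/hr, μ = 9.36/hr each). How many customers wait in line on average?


a = λ/μ = 2.5321; ρ = a/6 = 0.4220
P₀ = 0.079010
Lq = P₀·a^c·ρ / (c!·(1−ρ)²) = 0.079010·263.53299·0.4220/(720·0.33407)
= 0.03653

Final: 0.03653


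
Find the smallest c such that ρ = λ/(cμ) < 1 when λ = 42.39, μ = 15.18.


Stability requires cμ > λ ⇔ c > λ/μ.
λ/μ = 42.39/15.18 = 2.7925
Minimum integer c = ⌊2.7925⌋ + 1 = 3
Check: 3·15.18 = 45.54 > 42.39, while 2·15.18 = 30.36 ≤ 42.39

Final: 3 servers


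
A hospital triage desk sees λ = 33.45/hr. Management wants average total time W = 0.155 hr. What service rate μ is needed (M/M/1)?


W = 1/(μ−λ) ⇒ μ − λ = 1/W = 1/0.155 = 6.4516
μ = λ + 1/W = 33.45 + 6.4516 = 39.9016 per hr

Final: 39.9016 /hr


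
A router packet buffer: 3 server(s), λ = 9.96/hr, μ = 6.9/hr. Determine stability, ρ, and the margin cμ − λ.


Total capacity cμ = 3·6.9 = 20.70/hr
ρ = λ/(cμ) = 9.96/20.70 = 0.4812
Stable ⇔ ρ < 1: YES
Spare capacity = cμ − λ = 20.70 − 9.96 = 10.74/hr

Final: ρ = 0.4812; stable; margin = 10.74/hr


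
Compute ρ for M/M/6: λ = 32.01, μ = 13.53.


ρ = λ/(cμ) = 32.01/(6·13.53) = 32.01/81.18 = 0.3943

Final: 0.3943


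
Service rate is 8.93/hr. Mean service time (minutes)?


Mean service time = 1/μ = 1/8.93 hour = 0.11198 hour
In minutes: 0.11198 × 60 = 6.7189 min

Final: 6.7189 min


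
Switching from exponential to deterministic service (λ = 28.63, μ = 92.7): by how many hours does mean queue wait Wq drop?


ρ = 28.63/92.7 = 0.3088
Wq(M/M/1) = ρ/(μ−λ) = 0.3088/64.07 = 0.004820 hr
Wq(M/D/1) = ρ/(2(μ−λ)) = 0.002410 hr
Savings = 0.004820 − 0.002410 = 0.002410 hr

Final: 0.002410 hr


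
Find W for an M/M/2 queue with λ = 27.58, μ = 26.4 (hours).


a = 1.0447; ρ = 0.5223; P₀ = 0.313760
Lq = P₀·a^c·ρ/(c!(1−ρ)²) = 0.39200
Wq = Lq/λ = 0.39200/27.58 = 0.01421 hr
W = Wq + 1/μ = 0.01421 + 0.03788 = 0.05209 hr

Final: 0.05209 hr


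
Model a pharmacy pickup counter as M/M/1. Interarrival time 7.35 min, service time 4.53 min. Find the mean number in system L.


λ = 60/7.35 = 8.1633 /hr
μ = 60/4.53 = 13.2450 /hr
ρ = λ/μ = 8.1633/13.2450 = 0.6163
L = ρ/(1−ρ) = 0.6163/0.3837 = 1.6064

Final: 1.6064


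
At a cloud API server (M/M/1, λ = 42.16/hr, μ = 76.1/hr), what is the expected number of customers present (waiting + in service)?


ρ = λ/μ = 42.16/76.1 = 0.5540
L = ρ/(1−ρ) = 0.5540/(1 − 0.5540) = 0.5540/0.4460 = 1.2422

Final: 1.2422


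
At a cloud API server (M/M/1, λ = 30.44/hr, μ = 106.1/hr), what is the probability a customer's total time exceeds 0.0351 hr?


W ~ Exponential(μ−λ) for M/M/1.
μ − λ = 106.1 − 30.44 = 75.6600
P(W > t) = e^{−(μ−λ)t} = e^{−2.6557} = 0.070252

Final: 0.070252


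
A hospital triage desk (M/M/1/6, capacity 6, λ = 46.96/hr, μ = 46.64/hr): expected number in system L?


ρ = 46.96/46.64 = 1.0069
L = ρ[1 − (K+1)ρ^K + Kρ^(K+1)] / [(1−ρ)(1−ρ^(K+1))]
Numerator: 1.0069·(1 − 7·1.041879 + 6·1.049027) = 0.001018
Denominator: (-0.006861)·(-0.049027) = 0.0003364
L = 0.001018/0.0003364 = 3.0273

Final: 3.0273


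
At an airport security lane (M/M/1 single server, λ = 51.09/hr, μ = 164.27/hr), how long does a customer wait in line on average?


ρ = 51.09/164.27 = 0.3110
Wq = ρ/(μ−λ) = 0.3110/(164.27 − 51.09) = 0.3110/113.18 = 0.002748 hr

Final: 0.002748 hr


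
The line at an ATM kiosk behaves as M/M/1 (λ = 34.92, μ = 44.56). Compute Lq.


ρ = 34.92/44.56 = 0.7837
Lq = ρ²/(1−ρ) = 0.6141/0.2163 = 2.8387

Final: 2.8387


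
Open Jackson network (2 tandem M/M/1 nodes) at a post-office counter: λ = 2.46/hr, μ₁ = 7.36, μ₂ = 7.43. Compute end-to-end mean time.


Each node sees arrival rate λ = 2.46/hr (tandem ⇒ throughput preserved).
W₁ = 1/(μ₁−λ) = 1/(7.36−2.46) = 0.20408 hr
W₂ = 1/(μ₂−λ) = 1/(7.43−2.46) = 0.20121 hr
W_total = W₁ + W₂ = 0.20408 + 0.20121 = 0.40529 hr

Final: 0.40529 hr


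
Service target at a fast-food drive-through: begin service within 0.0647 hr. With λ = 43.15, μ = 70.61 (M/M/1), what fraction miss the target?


ρ = 43.15/70.61 = 0.6111
P(Wq > t) = ρ·e^{−(μ−λ)t} = 0.6111·e^{−1.7767}
= 0.6111·0.169202 = 0.103400

Final: 0.103400


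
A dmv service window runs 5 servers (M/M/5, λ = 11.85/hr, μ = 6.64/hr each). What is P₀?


a = λ/μ = 11.85/6.64 = 1.7846; ρ = a/c = 0.3569
Σ_{k=0}^{4} a^k/k! (terms k=0..4) = 1.00000 + 1.78464 + 1.59247 + 0.94733 + 0.42266 = 5.74709
Tail: a^5/(5!(1−ρ)) = 18.10303/(120·0.6431) = 0.23459
P₀ = 1/(5.74709 + 0.23459) = 1/5.98168 = 0.167177

Final: 0.167177


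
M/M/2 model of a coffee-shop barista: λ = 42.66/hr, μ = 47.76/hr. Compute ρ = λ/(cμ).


ρ = λ/(cμ) = 42.66/(2·47.76) = 42.66/95.52 = 0.4466

Final: 0.4466


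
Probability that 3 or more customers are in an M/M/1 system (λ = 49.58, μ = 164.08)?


ρ = 49.58/164.08 = 0.3022
P(N ≥ n) = ρ^n = 0.3022^3 = 0.027590

Final: 0.027590


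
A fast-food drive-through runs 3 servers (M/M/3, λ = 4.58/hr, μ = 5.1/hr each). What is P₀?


a = λ/μ = 4.58/5.1 = 0.8980; ρ = a/c = 0.2993
Σ_{k=0}^{2} a^k/k! (terms k=0..2) = 1.00000 + 0.89804 + 0.40324 = 2.30128
Tail: a^3/(3!(1−ρ)) = 0.72425/(6·0.7007) = 0.17228
P₀ = 1/(2.30128 + 0.17228) = 1/2.47356 = 0.404276

Final: 0.404276


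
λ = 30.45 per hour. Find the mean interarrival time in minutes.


Mean interarrival time = 1/λ = 1/30.45 hour = 0.03284 hour
In minutes: 0.03284 × 60 = 1.9704 min

Final: 1.9704 min


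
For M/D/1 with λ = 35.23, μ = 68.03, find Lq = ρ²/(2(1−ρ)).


ρ = 35.23/68.03 = 0.5179
M/D/1: Lq = ρ²/(2(1−ρ)) = 0.2682/(2·0.4821) = 0.27811

Final: 0.27811


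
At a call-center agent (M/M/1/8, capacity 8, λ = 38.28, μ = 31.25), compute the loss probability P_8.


ρ = λ/μ = 38.28/31.25 = 1.2250
P_K = (1−ρ)ρ^K/(1−ρ^(K+1)) = (-0.2250·5.069618)/(1 − 6.210080)
= -1.140461/-5.210080 = 0.218895

Final: 0.218895


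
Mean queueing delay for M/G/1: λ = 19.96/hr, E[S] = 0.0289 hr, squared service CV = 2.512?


ρ = λ·E[S] = 19.96·0.0289 = 0.5768
E[S²] = E[S]²(1+C_s²) = 0.0289²·(1+2.512) = 0.002933
Wq = λ·E[S²]/(2(1−ρ)) = 19.96·0.002933/(2·0.4232) = 0.06918 hr

Final: 0.06918 hr


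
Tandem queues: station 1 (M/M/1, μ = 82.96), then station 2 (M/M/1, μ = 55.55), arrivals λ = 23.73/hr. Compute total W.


Each node sees arrival rate λ = 23.73/hr (tandem ⇒ throughput preserved).
W₁ = 1/(μ₁−λ) = 1/(82.96−23.73) = 0.01688 hr
W₂ = 1/(μ₂−λ) = 1/(55.55−23.73) = 0.03143 hr
W_total = W₁ + W₂ = 0.01688 + 0.03143 = 0.04831 hr

Final: 0.04831 hr


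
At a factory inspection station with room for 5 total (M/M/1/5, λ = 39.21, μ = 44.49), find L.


ρ = 39.21/44.49 = 0.8813
L = ρ[1 − (K+1)ρ^K + Kρ^(K+1)] / [(1−ρ)(1−ρ^(K+1))]
Numerator: 0.8813·(1 − 6·0.531707 + 5·0.468605) = 0.134651
Denominator: (0.1187)·(0.531395) = 0.063065
L = 0.134651/0.063065 = 2.1351

Final: 2.1351


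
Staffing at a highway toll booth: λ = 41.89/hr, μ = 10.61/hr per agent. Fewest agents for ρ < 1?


Stability requires cμ > λ ⇔ c > λ/μ.
λ/μ = 41.89/10.61 = 3.9482
Minimum integer c = ⌊3.9482⌋ + 1 = 4
Check: 4·10.61 = 42.44 > 41.89, while 3·10.61 = 31.83 ≤ 41.89

Final: 4 servers


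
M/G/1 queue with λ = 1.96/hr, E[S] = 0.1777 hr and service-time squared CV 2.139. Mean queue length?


ρ = λ·E[S] = 1.96·0.1777 = 0.3483
Lq = ρ²(1+C_s²)/(2(1−ρ)) = 0.1213·(1+2.139)/(2·0.6517)
= 0.1213·3.1390/1.3034 = 0.29214

Final: 0.29214


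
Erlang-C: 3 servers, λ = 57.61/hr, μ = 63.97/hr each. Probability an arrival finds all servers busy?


a = λ/μ = 0.9006; ρ = a/3 = 0.3002
P₀ = 0.403217 (from M/M/c formula)
C(c,a) = [a^c/(c!(1−ρ))]·P₀ = [0.73041/(6·0.6998)]·0.403217
= 0.17395·0.403217 = 0.070141

Final: 0.070141


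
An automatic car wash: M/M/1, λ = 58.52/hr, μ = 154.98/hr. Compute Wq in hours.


ρ = 58.52/154.98 = 0.3776
Wq = ρ/(μ−λ) = 0.3776/(154.98 − 58.52) = 0.3776/96.46 = 0.003915 hr

Final: 0.003915 hr


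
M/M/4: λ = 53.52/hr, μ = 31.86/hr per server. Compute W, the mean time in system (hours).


a = 1.6798; ρ = 0.4200; P₀ = 0.183389
Lq = P₀·a^c·ρ/(c!(1−ρ)²) = 0.07595
Wq = Lq/λ = 0.07595/53.52 = 0.001419 hr
W = Wq + 1/μ = 0.001419 + 0.03139 = 0.03281 hr

Final: 0.03281 hr


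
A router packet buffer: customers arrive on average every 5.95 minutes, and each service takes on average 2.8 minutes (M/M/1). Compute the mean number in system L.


λ = 60/5.95 = 10.0840 /hr
μ = 60/2.8 = 21.4286 /hr
ρ = λ/μ = 10.0840/21.4286 = 0.4706
L = ρ/(1−ρ) = 0.4706/0.5294 = 0.8889

Final: 0.8889


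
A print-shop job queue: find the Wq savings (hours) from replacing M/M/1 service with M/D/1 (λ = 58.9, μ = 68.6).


ρ = 58.9/68.6 = 0.8586
Wq(M/M/1) = ρ/(μ−λ) = 0.8586/9.70 = 0.08852 hr
Wq(M/D/1) = ρ/(2(μ−λ)) = 0.04426 hr
Savings = 0.08852 − 0.04426 = 0.04426 hr

Final: 0.04426 hr


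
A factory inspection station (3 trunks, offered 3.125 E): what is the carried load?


B(3,3.125) = 0.360880 (Erlang-B)
Carried load = a(1 − B) = 3.125·(1 − 0.360880) = 3.125·0.639120 = 1.9973 E

Final: 1.9973 Erlangs


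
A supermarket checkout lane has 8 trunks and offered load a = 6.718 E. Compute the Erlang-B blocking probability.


B(c,a) = (a^c/c!) / Σ_{k=0}^{c} a^k/k!
a^8/8! = 102.896232
Σ terms (k=0..8): 1.00000 + 6.71800 + 22.56576 + 50.53226 + 84.86894 + 114.02990 + 127.67548 + 122.53198 + 102.89623 = 632.818558
B = 102.896232/632.818558 = 0.162600

Final: 0.162600


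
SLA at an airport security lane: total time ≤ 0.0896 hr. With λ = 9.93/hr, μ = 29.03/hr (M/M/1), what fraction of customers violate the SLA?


W ~ Exponential(μ−λ) for M/M/1.
μ − λ = 29.03 − 9.93 = 19.1000
P(W > t) = e^{−(μ−λ)t} = e^{−1.7114} = 0.180620

Final: 0.180620


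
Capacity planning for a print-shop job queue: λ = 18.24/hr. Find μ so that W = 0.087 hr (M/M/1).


W = 1/(μ−λ) ⇒ μ − λ = 1/W = 1/0.087 = 11.4943
μ = λ + 1/W = 18.24 + 11.4943 = 29.7343 per hr

Final: 29.7343 /hr


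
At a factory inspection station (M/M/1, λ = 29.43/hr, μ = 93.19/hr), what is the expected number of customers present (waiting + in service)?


ρ = λ/μ = 29.43/93.19 = 0.3158
L = ρ/(1−ρ) = 0.3158/(1 − 0.3158) = 0.3158/0.6842 = 0.4616

Final: 0.4616


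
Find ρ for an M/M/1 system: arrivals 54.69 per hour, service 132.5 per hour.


ρ = λ/μ = 54.69/132.5 = 0.4128

Final: 0.4128


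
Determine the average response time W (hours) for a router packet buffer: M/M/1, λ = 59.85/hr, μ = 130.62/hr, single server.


W = 1/(μ−λ) = 1/(130.62 − 59.85) = 1/70.77 = 0.01413 hr

Final: 0.01413 hr


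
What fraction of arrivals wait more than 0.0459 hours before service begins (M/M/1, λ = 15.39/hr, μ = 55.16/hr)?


ρ = 15.39/55.16 = 0.2790
P(Wq > t) = ρ·e^{−(μ−λ)t} = 0.2790·e^{−1.8254}
= 0.2790·0.161146 = 0.044961

Final: 0.044961


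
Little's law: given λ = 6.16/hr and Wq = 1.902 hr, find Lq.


Lq = λWq = 6.16·1.902 = 11.7163

Final: 11.7163


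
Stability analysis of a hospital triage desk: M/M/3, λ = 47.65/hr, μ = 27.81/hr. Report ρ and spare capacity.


Total capacity cμ = 3·27.81 = 83.43/hr
ρ = λ/(cμ) = 47.65/83.43 = 0.5711
Stable ⇔ ρ < 1: YES
Spare capacity = cμ − λ = 83.43 − 47.65 = 35.78/hr

Final: ρ = 0.5711; stable; margin = 35.78/hr


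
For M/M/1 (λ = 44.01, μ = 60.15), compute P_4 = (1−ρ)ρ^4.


ρ = 44.01/60.15 = 0.7317
P_n = (1−ρ)·ρ^n = (1 − 0.7317)·0.7317^4 = 0.2683·0.286591 = 0.076901

Final: 0.076901


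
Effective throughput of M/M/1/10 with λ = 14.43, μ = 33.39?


ρ = 0.4322; P_K = (1−ρ)ρ^10/(1−ρ^11) = 0.0001291
λ_eff = λ(1 − P_K) = 14.43·(1 − 0.0001291) = 14.43·0.999871 = 14.4281 /hr

Final: 14.4281 /hr


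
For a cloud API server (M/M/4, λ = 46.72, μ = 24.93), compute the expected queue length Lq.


a = λ/μ = 1.8740; ρ = a/4 = 0.4685
P₀ = 0.149387
Lq = P₀·a^c·ρ / (c!·(1−ρ)²) = 0.149387·12.33452·0.4685/(24·0.28248)
= 0.12734

Final: 0.12734


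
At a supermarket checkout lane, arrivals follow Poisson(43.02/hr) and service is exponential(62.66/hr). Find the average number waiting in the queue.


ρ = 43.02/62.66 = 0.6866
Lq = ρ²/(1−ρ) = 0.4714/0.3134 = 1.5039

Final: 1.5039


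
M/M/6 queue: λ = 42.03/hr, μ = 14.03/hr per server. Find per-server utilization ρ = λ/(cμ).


ρ = λ/(cμ) = 42.03/(6·14.03) = 42.03/84.18 = 0.4993

Final: 0.4993


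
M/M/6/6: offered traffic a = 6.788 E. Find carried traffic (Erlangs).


B(6,6.788) = 0.317909 (Erlang-B)
Carried load = a(1 − B) = 6.788·(1 − 0.317909) = 6.788·0.682091 = 4.6300 E

Final: 4.6300 Erlangs


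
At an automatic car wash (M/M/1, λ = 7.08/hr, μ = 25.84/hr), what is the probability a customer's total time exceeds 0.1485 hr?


W ~ Exponential(μ−λ) for M/M/1.
μ − λ = 25.84 − 7.08 = 18.7600
P(W > t) = e^{−(μ−λ)t} = e^{−2.7859} = 0.061676

Final: 0.061676


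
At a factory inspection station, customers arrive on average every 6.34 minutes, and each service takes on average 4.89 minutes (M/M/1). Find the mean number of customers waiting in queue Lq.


λ = 60/6.34 = 9.4637 /hr
μ = 60/4.89 = 12.2699 /hr
ρ = λ/μ = 9.4637/12.2699 = 0.7713
Lq = ρ²/(1−ρ) = 0.5949/0.2287 = 2.6011

Final: 2.6011


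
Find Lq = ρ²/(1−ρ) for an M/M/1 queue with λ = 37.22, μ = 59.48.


ρ = 37.22/59.48 = 0.6258
Lq = ρ²/(1−ρ) = 0.3916/0.3742 = 1.0463

Final: 1.0463


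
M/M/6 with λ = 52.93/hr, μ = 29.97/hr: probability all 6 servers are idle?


a = λ/μ = 52.93/29.97 = 1.7661; ρ = a/c = 0.2943
Σ_{k=0}^{5} a^k/k! (terms k=0..5) = 1.00000 + 1.76610 + 1.55955 + 0.91811 + 0.40537 + 0.14318 = 5.79231
Tail: a^6/(6!(1−ρ)) = 30.34526/(720·0.7057) = 0.05973
P₀ = 1/(5.79231 + 0.05973) = 1/5.85204 = 0.170881

Final: 0.170881


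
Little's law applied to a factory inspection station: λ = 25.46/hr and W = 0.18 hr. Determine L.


L = λW = 25.46·0.18 = 4.5828

Final: 4.5828


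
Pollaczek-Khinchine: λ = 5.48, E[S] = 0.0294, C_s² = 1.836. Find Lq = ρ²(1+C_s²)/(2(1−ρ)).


ρ = λ·E[S] = 5.48·0.0294 = 0.1611
Lq = ρ²(1+C_s²)/(2(1−ρ)) = 0.02596·(1+1.836)/(2·0.8389)
= 0.02596·2.8360/1.6778 = 0.04388

Final: 0.04388


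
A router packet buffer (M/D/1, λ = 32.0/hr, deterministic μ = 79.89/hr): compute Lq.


ρ = 32.0/79.89 = 0.4006
M/D/1: Lq = ρ²/(2(1−ρ)) = 0.1604/(2·0.5994) = 0.13382

Final: 0.13382


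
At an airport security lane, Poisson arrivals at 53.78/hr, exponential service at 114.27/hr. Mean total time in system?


W = 1/(μ−λ) = 1/(114.27 − 53.78) = 1/60.49 = 0.01653 hr

Final: 0.01653 hr


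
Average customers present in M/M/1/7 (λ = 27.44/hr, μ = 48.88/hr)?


ρ = 27.44/48.88 = 0.5614
L = ρ[1 − (K+1)ρ^K + Kρ^(K+1)] / [(1−ρ)(1−ρ^(K+1))]
Numerator: 0.5614·(1 − 8·0.017570 + 7·0.009863) = 0.521227
Denominator: (0.4386)·(0.990137) = 0.434299
L = 0.521227/0.434299 = 1.2002

Final: 1.2002


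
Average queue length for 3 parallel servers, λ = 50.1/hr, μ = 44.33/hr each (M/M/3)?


a = λ/μ = 1.1302; ρ = a/3 = 0.3767
P₀ = 0.316978
Lq = P₀·a^c·ρ / (c!·(1−ρ)²) = 0.316978·1.44351·0.3767/(6·0.38848)
= 0.07395

Final: 0.07395


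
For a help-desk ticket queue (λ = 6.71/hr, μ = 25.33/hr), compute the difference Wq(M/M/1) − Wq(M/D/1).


ρ = 6.71/25.33 = 0.2649
Wq(M/M/1) = ρ/(μ−λ) = 0.2649/18.62 = 0.01423 hr
Wq(M/D/1) = ρ/(2(μ−λ)) = 0.007113 hr
Savings = 0.01423 − 0.007113 = 0.007113 hr

Final: 0.007113 hr


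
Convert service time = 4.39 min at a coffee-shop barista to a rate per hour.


μ = 1/(service time) in consistent units.
1 hour = 60 min, so μ = 60/4.39 = 13.6674 per hour

Final: 13.6674 /hr


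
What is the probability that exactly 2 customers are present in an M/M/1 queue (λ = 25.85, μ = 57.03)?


ρ = 25.85/57.03 = 0.4533
P_n = (1−ρ)·ρ^n = (1 − 0.4533)·0.4533^2 = 0.5467·0.205454 = 0.112328

Final: 0.112328


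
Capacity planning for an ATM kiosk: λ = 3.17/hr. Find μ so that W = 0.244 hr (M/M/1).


W = 1/(μ−λ) ⇒ μ − λ = 1/W = 1/0.244 = 4.0984
μ = λ + 1/W = 3.17 + 4.0984 = 7.2684 per hr

Final: 7.2684 /hr


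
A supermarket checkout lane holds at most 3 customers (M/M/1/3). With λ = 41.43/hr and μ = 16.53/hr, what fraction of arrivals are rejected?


ρ = λ/μ = 41.43/16.53 = 2.5064
P_K = (1−ρ)ρ^K/(1−ρ^(K+1)) = (-1.5064·15.744405)/(1 − 39.461021)
= -23.716617/-38.461021 = 0.616640

Final: 0.616640


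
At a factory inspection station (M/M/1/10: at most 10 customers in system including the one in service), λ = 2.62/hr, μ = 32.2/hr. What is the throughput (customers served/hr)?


ρ = 0.08137; P_K = (1−ρ)ρ^10/(1−ρ^11) = 1.168e-11
λ_eff = λ(1 − P_K) = 2.62·(1 − 1.168e-11) = 2.62·1.000000 = 2.6200 /hr

Final: 2.6200 /hr


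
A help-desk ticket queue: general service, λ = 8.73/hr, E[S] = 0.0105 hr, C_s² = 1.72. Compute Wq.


ρ = λ·E[S] = 8.73·0.0105 = 0.09167
E[S²] = E[S]²(1+C_s²) = 0.0105²·(1+1.72) = 0.0002999
Wq = λ·E[S²]/(2(1−ρ)) = 8.73·0.0002999/(2·0.9083) = 0.001441 hr

Final: 0.001441 hr


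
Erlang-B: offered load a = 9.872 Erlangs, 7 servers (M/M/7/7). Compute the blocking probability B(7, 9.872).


B(c,a) = (a^c/c!) / Σ_{k=0}^{c} a^k/k!
a^7/7! = 1813.032087
Σ terms (k=0..7): 1.00000 + 9.87200 + 48.72819 + 160.34824 + 395.73945 + 781.34797 + 1285.57786 + 1813.03209 = 4495.645792
B = 1813.032087/4495.645792 = 0.403286

Final: 0.403286


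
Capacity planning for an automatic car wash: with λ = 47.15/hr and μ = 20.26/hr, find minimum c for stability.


Stability requires cμ > λ ⇔ c > λ/μ.
λ/μ = 47.15/20.26 = 2.3272
Minimum integer c = ⌊2.3272⌋ + 1 = 3
Check: 3·20.26 = 60.78 > 47.15, while 2·20.26 = 40.52 ≤ 47.15

Final: 3 servers


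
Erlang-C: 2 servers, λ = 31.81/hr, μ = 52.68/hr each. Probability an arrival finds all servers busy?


a = λ/μ = 0.6038; ρ = a/2 = 0.3019
P₀ = 0.536196 (from M/M/c formula)
C(c,a) = [a^c/(c!(1−ρ))]·P₀ = [0.36462/(2·0.6981)]·0.536196
= 0.26116·0.536196 = 0.140030

Final: 0.140030


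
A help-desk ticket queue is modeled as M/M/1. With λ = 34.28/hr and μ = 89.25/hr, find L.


ρ = λ/μ = 34.28/89.25 = 0.3841
L = ρ/(1−ρ) = 0.3841/(1 − 0.3841) = 0.3841/0.6159 = 0.6236

Final: 0.6236


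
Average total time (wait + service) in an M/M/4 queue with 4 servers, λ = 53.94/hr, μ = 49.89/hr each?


a = 1.0812; ρ = 0.2703; P₀ = 0.338488
Lq = P₀·a^c·ρ/(c!(1−ρ)²) = 0.009783
Wq = Lq/λ = 0.009783/53.94 = 0.0001814 hr
W = Wq + 1/μ = 0.0001814 + 0.02004 = 0.02023 hr

Final: 0.02023 hr


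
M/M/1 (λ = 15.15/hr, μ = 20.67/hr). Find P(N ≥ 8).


ρ = 15.15/20.67 = 0.7329
P(N ≥ n) = ρ^n = 0.7329^8 = 0.083287

Final: 0.083287


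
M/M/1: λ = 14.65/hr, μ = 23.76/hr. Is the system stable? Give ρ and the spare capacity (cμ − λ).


Total capacity cμ = 1·23.76 = 23.76/hr
ρ = λ/(cμ) = 14.65/23.76 = 0.6166
Stable ⇔ ρ < 1: YES
Spare capacity = cμ − λ = 23.76 − 14.65 = 9.11/hr

Final: ρ = 0.6166; stable; margin = 9.11/hr


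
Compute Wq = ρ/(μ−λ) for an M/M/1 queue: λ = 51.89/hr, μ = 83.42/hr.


ρ = 51.89/83.42 = 0.6220
Wq = ρ/(μ−λ) = 0.6220/(83.42 − 51.89) = 0.6220/31.53 = 0.01973 hr

Final: 0.01973 hr


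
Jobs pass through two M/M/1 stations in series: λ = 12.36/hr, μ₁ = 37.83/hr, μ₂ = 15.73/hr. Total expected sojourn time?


Each node sees arrival rate λ = 12.36/hr (tandem ⇒ throughput preserved).
W₁ = 1/(μ₁−λ) = 1/(37.83−12.36) = 0.03926 hr
W₂ = 1/(μ₂−λ) = 1/(15.73−12.36) = 0.29674 hr
W_total = W₁ + W₂ = 0.03926 + 0.29674 = 0.33600 hr

Final: 0.33600 hr


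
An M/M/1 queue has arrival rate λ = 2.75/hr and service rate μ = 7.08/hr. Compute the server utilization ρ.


ρ = λ/μ = 2.75/7.08 = 0.3884

Final: 0.3884


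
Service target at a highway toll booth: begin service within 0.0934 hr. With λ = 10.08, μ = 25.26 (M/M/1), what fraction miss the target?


ρ = 10.08/25.26 = 0.3990
P(Wq > t) = ρ·e^{−(μ−λ)t} = 0.3990·e^{−1.4178}
= 0.3990·0.242243 = 0.096667

Final: 0.096667


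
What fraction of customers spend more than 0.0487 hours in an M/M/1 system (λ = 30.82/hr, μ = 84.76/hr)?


W ~ Exponential(μ−λ) for M/M/1.
μ − λ = 84.76 − 30.82 = 53.9400
P(W > t) = e^{−(μ−λ)t} = e^{−2.6269} = 0.072304

Final: 0.072304


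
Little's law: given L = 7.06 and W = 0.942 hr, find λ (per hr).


λ = L/W = 7.06/0.942 = 7.4947 /hr

Final: 7.4947 /hr


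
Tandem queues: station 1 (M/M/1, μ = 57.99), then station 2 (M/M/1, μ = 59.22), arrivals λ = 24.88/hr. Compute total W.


Each node sees arrival rate λ = 24.88/hr (tandem ⇒ throughput preserved).
W₁ = 1/(μ₁−λ) = 1/(57.99−24.88) = 0.03020 hr
W₂ = 1/(μ₂−λ) = 1/(59.22−24.88) = 0.02912 hr
W_total = W₁ + W₂ = 0.03020 + 0.02912 = 0.05932 hr

Final: 0.05932 hr


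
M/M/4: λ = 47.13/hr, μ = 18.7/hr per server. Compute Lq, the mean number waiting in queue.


a = λ/μ = 2.5203; ρ = a/4 = 0.6301
P₀ = 0.071895
Lq = P₀·a^c·ρ / (c!·(1−ρ)²) = 0.071895·40.34812·0.6301/(24·0.13684)
= 0.55653

Final: 0.55653


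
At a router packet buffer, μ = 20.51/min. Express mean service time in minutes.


Mean service time = 1/μ = 1/20.51 minute = 0.04876 minute
In minutes: 0.04876 × 1 = 0.04876 min

Final: 0.04876 min


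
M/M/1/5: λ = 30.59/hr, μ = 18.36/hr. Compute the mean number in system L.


ρ = 30.59/18.36 = 1.6661
L = ρ[1 − (K+1)ρ^K + Kρ^(K+1)] / [(1−ρ)(1−ρ^(K+1))]
Numerator: 1.6661·(1 − 6·12.839083 + 5·21.391478) = 51.521316
Denominator: (-0.6661)·(-20.391478) = 13.583212
L = 51.521316/13.583212 = 3.7930

Final: 3.7930


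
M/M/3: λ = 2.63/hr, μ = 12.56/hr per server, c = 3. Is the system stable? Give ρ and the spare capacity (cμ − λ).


Total capacity cμ = 3·12.56 = 37.68/hr
ρ = λ/(cμ) = 2.63/37.68 = 0.06980
Stable ⇔ ρ < 1: YES
Spare capacity = cμ − λ = 37.68 − 2.63 = 35.05/hr

Final: ρ = 0.06980; stable; margin = 35.05/hr


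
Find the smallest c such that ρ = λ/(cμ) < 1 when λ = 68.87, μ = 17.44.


Stability requires cμ > λ ⇔ c > λ/μ.
λ/μ = 68.87/17.44 = 3.9490
Minimum integer c = ⌊3.9490⌋ + 1 = 4
Check: 4·17.44 = 69.76 > 68.87, while 3·17.44 = 52.32 ≤ 68.87

Final: 4 servers
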